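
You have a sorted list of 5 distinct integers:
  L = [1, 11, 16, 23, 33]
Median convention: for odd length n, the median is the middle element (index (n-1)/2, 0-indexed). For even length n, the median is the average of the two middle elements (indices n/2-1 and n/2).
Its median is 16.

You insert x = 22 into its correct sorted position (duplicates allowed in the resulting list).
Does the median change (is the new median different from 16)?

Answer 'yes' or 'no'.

Old median = 16
Insert x = 22
New median = 19
Changed? yes

Answer: yes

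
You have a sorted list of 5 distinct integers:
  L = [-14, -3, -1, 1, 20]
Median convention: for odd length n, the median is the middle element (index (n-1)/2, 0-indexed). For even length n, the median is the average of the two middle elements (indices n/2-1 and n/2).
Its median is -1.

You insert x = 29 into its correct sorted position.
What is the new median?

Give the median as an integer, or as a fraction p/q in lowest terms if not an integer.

Answer: 0

Derivation:
Old list (sorted, length 5): [-14, -3, -1, 1, 20]
Old median = -1
Insert x = 29
Old length odd (5). Middle was index 2 = -1.
New length even (6). New median = avg of two middle elements.
x = 29: 5 elements are < x, 0 elements are > x.
New sorted list: [-14, -3, -1, 1, 20, 29]
New median = 0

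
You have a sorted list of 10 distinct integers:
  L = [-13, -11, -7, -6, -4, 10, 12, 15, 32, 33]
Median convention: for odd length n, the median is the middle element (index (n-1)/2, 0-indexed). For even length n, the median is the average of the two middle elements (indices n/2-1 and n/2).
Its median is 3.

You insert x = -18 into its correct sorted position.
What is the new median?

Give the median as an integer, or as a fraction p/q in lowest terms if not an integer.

Answer: -4

Derivation:
Old list (sorted, length 10): [-13, -11, -7, -6, -4, 10, 12, 15, 32, 33]
Old median = 3
Insert x = -18
Old length even (10). Middle pair: indices 4,5 = -4,10.
New length odd (11). New median = single middle element.
x = -18: 0 elements are < x, 10 elements are > x.
New sorted list: [-18, -13, -11, -7, -6, -4, 10, 12, 15, 32, 33]
New median = -4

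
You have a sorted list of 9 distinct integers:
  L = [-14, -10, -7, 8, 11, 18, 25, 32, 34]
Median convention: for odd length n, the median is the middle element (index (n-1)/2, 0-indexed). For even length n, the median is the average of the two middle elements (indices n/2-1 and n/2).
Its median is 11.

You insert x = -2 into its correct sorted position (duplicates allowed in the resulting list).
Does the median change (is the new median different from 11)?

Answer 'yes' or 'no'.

Old median = 11
Insert x = -2
New median = 19/2
Changed? yes

Answer: yes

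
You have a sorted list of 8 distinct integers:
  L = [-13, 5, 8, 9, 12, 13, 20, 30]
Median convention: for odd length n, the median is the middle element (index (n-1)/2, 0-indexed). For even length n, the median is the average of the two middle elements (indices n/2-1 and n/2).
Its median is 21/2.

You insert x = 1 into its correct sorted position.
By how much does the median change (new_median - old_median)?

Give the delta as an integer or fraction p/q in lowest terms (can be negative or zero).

Answer: -3/2

Derivation:
Old median = 21/2
After inserting x = 1: new sorted = [-13, 1, 5, 8, 9, 12, 13, 20, 30]
New median = 9
Delta = 9 - 21/2 = -3/2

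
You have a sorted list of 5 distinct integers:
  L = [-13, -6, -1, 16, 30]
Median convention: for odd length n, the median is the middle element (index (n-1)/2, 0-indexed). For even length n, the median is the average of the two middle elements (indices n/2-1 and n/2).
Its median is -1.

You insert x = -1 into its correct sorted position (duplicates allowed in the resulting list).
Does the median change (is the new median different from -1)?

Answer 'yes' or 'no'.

Old median = -1
Insert x = -1
New median = -1
Changed? no

Answer: no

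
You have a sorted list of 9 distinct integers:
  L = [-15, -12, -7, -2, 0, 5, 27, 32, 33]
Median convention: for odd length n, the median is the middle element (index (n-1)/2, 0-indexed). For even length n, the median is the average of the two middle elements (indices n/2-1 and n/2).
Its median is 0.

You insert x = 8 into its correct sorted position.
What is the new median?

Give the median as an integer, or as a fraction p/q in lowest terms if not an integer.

Answer: 5/2

Derivation:
Old list (sorted, length 9): [-15, -12, -7, -2, 0, 5, 27, 32, 33]
Old median = 0
Insert x = 8
Old length odd (9). Middle was index 4 = 0.
New length even (10). New median = avg of two middle elements.
x = 8: 6 elements are < x, 3 elements are > x.
New sorted list: [-15, -12, -7, -2, 0, 5, 8, 27, 32, 33]
New median = 5/2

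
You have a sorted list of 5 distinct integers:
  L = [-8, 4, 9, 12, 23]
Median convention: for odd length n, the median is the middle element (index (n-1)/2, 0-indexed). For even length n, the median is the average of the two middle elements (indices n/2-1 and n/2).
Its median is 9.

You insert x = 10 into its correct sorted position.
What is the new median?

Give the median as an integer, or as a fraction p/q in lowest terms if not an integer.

Old list (sorted, length 5): [-8, 4, 9, 12, 23]
Old median = 9
Insert x = 10
Old length odd (5). Middle was index 2 = 9.
New length even (6). New median = avg of two middle elements.
x = 10: 3 elements are < x, 2 elements are > x.
New sorted list: [-8, 4, 9, 10, 12, 23]
New median = 19/2

Answer: 19/2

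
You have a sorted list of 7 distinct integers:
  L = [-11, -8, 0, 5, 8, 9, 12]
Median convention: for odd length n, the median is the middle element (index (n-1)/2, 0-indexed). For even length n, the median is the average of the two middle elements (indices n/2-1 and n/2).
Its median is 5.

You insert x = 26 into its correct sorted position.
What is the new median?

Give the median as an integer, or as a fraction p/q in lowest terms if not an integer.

Answer: 13/2

Derivation:
Old list (sorted, length 7): [-11, -8, 0, 5, 8, 9, 12]
Old median = 5
Insert x = 26
Old length odd (7). Middle was index 3 = 5.
New length even (8). New median = avg of two middle elements.
x = 26: 7 elements are < x, 0 elements are > x.
New sorted list: [-11, -8, 0, 5, 8, 9, 12, 26]
New median = 13/2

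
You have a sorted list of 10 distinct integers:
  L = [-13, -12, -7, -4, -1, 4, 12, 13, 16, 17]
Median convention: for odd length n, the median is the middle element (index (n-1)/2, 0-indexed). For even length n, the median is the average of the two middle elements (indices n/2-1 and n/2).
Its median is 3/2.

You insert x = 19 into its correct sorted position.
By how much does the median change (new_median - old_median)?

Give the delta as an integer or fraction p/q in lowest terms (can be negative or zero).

Old median = 3/2
After inserting x = 19: new sorted = [-13, -12, -7, -4, -1, 4, 12, 13, 16, 17, 19]
New median = 4
Delta = 4 - 3/2 = 5/2

Answer: 5/2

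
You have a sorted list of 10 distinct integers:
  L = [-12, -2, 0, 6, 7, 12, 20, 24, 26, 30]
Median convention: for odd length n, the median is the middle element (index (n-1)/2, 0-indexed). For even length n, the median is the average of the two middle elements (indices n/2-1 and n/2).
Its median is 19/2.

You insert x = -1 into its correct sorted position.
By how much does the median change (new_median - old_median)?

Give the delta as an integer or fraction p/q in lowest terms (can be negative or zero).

Old median = 19/2
After inserting x = -1: new sorted = [-12, -2, -1, 0, 6, 7, 12, 20, 24, 26, 30]
New median = 7
Delta = 7 - 19/2 = -5/2

Answer: -5/2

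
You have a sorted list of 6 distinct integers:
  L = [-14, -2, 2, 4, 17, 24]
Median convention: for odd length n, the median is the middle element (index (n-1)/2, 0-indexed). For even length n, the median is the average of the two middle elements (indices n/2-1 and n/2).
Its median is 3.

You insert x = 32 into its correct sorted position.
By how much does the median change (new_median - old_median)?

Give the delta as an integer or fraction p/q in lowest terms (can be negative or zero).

Old median = 3
After inserting x = 32: new sorted = [-14, -2, 2, 4, 17, 24, 32]
New median = 4
Delta = 4 - 3 = 1

Answer: 1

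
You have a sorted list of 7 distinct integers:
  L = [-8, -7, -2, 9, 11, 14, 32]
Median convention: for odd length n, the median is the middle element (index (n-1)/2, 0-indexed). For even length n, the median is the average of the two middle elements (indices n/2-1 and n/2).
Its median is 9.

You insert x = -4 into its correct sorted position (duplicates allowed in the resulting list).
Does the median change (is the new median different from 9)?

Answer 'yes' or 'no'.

Old median = 9
Insert x = -4
New median = 7/2
Changed? yes

Answer: yes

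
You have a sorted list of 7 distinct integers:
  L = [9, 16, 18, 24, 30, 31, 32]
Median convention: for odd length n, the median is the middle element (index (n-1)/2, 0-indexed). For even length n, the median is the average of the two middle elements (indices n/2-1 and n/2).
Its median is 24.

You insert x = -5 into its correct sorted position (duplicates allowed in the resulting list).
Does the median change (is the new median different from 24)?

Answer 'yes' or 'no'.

Answer: yes

Derivation:
Old median = 24
Insert x = -5
New median = 21
Changed? yes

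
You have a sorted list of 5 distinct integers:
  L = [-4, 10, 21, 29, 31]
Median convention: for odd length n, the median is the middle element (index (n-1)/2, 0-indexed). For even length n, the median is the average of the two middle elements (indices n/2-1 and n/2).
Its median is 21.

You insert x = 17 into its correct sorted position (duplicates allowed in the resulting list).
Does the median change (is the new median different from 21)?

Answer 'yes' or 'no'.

Old median = 21
Insert x = 17
New median = 19
Changed? yes

Answer: yes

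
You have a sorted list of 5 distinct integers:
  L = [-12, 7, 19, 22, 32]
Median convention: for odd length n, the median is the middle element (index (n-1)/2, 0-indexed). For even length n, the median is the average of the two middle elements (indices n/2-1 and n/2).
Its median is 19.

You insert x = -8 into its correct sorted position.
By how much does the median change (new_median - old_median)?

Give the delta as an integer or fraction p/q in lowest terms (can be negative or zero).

Answer: -6

Derivation:
Old median = 19
After inserting x = -8: new sorted = [-12, -8, 7, 19, 22, 32]
New median = 13
Delta = 13 - 19 = -6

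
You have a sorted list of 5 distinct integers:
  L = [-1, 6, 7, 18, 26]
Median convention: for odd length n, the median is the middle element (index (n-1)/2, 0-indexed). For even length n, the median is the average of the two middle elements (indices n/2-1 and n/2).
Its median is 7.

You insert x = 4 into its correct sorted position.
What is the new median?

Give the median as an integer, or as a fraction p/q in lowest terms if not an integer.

Answer: 13/2

Derivation:
Old list (sorted, length 5): [-1, 6, 7, 18, 26]
Old median = 7
Insert x = 4
Old length odd (5). Middle was index 2 = 7.
New length even (6). New median = avg of two middle elements.
x = 4: 1 elements are < x, 4 elements are > x.
New sorted list: [-1, 4, 6, 7, 18, 26]
New median = 13/2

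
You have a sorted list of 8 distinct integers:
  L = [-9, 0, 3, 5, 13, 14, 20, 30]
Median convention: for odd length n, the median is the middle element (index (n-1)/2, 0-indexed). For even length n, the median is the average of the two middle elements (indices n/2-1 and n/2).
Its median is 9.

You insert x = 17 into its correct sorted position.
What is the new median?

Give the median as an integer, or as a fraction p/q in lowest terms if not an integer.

Answer: 13

Derivation:
Old list (sorted, length 8): [-9, 0, 3, 5, 13, 14, 20, 30]
Old median = 9
Insert x = 17
Old length even (8). Middle pair: indices 3,4 = 5,13.
New length odd (9). New median = single middle element.
x = 17: 6 elements are < x, 2 elements are > x.
New sorted list: [-9, 0, 3, 5, 13, 14, 17, 20, 30]
New median = 13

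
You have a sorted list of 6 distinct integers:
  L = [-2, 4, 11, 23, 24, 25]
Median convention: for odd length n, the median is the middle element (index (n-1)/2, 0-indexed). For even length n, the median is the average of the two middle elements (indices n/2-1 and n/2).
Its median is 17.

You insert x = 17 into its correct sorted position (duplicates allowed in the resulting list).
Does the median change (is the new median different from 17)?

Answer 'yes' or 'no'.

Old median = 17
Insert x = 17
New median = 17
Changed? no

Answer: no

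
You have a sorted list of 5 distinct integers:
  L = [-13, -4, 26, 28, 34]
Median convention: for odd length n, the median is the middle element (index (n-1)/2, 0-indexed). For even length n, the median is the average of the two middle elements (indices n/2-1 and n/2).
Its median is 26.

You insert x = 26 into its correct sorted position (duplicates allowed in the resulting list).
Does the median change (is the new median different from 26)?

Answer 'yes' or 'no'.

Old median = 26
Insert x = 26
New median = 26
Changed? no

Answer: no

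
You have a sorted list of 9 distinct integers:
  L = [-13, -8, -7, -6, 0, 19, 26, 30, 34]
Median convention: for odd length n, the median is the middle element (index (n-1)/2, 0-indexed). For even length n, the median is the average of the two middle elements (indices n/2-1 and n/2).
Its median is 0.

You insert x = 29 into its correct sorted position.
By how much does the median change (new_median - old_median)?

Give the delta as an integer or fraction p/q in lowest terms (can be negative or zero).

Old median = 0
After inserting x = 29: new sorted = [-13, -8, -7, -6, 0, 19, 26, 29, 30, 34]
New median = 19/2
Delta = 19/2 - 0 = 19/2

Answer: 19/2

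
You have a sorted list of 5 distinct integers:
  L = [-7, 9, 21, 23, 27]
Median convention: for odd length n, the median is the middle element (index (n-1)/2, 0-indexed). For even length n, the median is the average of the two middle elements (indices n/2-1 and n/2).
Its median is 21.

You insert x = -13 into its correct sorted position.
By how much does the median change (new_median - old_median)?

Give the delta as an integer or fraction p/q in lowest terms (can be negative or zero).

Answer: -6

Derivation:
Old median = 21
After inserting x = -13: new sorted = [-13, -7, 9, 21, 23, 27]
New median = 15
Delta = 15 - 21 = -6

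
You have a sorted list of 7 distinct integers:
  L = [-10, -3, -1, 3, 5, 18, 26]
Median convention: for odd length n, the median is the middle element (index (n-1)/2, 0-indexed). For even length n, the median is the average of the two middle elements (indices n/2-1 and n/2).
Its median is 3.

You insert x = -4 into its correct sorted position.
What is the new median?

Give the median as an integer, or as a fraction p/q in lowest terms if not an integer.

Answer: 1

Derivation:
Old list (sorted, length 7): [-10, -3, -1, 3, 5, 18, 26]
Old median = 3
Insert x = -4
Old length odd (7). Middle was index 3 = 3.
New length even (8). New median = avg of two middle elements.
x = -4: 1 elements are < x, 6 elements are > x.
New sorted list: [-10, -4, -3, -1, 3, 5, 18, 26]
New median = 1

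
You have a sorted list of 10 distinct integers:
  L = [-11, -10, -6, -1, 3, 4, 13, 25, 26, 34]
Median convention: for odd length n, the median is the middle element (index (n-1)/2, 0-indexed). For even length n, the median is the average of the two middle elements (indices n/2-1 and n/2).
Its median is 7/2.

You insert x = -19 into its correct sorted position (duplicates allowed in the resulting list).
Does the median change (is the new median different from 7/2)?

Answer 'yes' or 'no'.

Old median = 7/2
Insert x = -19
New median = 3
Changed? yes

Answer: yes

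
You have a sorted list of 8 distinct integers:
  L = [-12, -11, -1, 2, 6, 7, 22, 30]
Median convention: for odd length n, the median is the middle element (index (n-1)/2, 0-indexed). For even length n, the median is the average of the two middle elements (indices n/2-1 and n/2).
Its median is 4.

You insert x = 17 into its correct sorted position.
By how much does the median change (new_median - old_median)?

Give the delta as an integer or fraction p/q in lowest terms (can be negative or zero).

Old median = 4
After inserting x = 17: new sorted = [-12, -11, -1, 2, 6, 7, 17, 22, 30]
New median = 6
Delta = 6 - 4 = 2

Answer: 2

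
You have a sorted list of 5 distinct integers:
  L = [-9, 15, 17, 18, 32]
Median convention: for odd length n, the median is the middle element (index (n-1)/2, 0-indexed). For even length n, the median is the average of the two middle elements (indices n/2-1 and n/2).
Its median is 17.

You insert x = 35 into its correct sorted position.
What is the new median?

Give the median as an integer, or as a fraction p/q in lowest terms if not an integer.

Old list (sorted, length 5): [-9, 15, 17, 18, 32]
Old median = 17
Insert x = 35
Old length odd (5). Middle was index 2 = 17.
New length even (6). New median = avg of two middle elements.
x = 35: 5 elements are < x, 0 elements are > x.
New sorted list: [-9, 15, 17, 18, 32, 35]
New median = 35/2

Answer: 35/2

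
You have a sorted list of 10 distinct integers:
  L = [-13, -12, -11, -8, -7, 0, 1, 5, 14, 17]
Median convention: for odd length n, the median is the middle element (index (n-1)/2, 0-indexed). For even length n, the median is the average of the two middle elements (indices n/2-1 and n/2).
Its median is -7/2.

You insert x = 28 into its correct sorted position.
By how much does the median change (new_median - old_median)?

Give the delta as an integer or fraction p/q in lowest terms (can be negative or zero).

Answer: 7/2

Derivation:
Old median = -7/2
After inserting x = 28: new sorted = [-13, -12, -11, -8, -7, 0, 1, 5, 14, 17, 28]
New median = 0
Delta = 0 - -7/2 = 7/2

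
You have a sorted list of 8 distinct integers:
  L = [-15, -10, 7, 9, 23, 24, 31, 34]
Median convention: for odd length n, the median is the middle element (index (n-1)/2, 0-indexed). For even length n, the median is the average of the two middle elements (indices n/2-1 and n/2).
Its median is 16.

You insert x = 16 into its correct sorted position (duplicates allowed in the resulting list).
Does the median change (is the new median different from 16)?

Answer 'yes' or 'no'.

Old median = 16
Insert x = 16
New median = 16
Changed? no

Answer: no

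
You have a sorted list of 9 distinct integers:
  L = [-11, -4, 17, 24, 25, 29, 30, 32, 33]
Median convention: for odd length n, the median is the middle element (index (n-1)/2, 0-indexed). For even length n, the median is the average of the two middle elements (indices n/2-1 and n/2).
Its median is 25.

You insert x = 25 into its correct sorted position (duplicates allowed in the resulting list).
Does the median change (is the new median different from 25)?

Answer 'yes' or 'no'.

Answer: no

Derivation:
Old median = 25
Insert x = 25
New median = 25
Changed? no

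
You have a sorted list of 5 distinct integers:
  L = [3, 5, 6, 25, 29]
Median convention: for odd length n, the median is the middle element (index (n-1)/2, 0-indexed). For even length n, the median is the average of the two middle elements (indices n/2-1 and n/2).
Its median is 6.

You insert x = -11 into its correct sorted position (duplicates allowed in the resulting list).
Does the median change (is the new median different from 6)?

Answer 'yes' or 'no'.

Old median = 6
Insert x = -11
New median = 11/2
Changed? yes

Answer: yes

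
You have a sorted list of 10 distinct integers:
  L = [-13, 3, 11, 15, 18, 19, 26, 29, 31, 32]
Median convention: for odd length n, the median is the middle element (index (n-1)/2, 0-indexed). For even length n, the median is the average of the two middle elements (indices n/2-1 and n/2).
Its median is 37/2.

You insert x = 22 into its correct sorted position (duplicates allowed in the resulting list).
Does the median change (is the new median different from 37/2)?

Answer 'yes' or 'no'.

Old median = 37/2
Insert x = 22
New median = 19
Changed? yes

Answer: yes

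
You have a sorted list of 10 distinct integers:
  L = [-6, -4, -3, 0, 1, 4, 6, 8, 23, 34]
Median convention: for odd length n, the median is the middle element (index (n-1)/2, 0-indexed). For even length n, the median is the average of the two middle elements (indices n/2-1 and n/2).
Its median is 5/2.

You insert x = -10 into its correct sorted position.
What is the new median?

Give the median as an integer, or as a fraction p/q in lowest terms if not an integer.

Answer: 1

Derivation:
Old list (sorted, length 10): [-6, -4, -3, 0, 1, 4, 6, 8, 23, 34]
Old median = 5/2
Insert x = -10
Old length even (10). Middle pair: indices 4,5 = 1,4.
New length odd (11). New median = single middle element.
x = -10: 0 elements are < x, 10 elements are > x.
New sorted list: [-10, -6, -4, -3, 0, 1, 4, 6, 8, 23, 34]
New median = 1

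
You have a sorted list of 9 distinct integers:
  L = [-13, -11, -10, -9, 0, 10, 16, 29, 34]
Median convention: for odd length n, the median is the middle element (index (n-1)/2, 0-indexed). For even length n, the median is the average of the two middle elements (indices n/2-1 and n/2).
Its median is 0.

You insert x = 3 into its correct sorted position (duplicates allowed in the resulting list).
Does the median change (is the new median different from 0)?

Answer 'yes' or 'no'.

Old median = 0
Insert x = 3
New median = 3/2
Changed? yes

Answer: yes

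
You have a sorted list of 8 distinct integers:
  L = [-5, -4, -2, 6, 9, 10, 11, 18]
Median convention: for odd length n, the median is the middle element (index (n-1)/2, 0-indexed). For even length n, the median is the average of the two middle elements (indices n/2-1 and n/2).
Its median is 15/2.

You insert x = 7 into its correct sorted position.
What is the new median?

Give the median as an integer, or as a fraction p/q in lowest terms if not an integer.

Answer: 7

Derivation:
Old list (sorted, length 8): [-5, -4, -2, 6, 9, 10, 11, 18]
Old median = 15/2
Insert x = 7
Old length even (8). Middle pair: indices 3,4 = 6,9.
New length odd (9). New median = single middle element.
x = 7: 4 elements are < x, 4 elements are > x.
New sorted list: [-5, -4, -2, 6, 7, 9, 10, 11, 18]
New median = 7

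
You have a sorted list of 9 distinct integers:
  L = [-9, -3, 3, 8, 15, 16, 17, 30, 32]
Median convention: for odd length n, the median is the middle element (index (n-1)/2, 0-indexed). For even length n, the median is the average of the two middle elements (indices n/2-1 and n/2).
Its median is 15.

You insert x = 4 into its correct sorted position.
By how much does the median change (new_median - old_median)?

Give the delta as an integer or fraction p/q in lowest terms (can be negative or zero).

Old median = 15
After inserting x = 4: new sorted = [-9, -3, 3, 4, 8, 15, 16, 17, 30, 32]
New median = 23/2
Delta = 23/2 - 15 = -7/2

Answer: -7/2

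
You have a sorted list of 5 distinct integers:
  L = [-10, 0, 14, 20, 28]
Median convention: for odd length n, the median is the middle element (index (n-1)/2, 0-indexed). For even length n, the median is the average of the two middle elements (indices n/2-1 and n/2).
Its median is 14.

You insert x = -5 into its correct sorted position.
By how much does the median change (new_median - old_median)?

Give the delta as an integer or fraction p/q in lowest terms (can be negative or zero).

Old median = 14
After inserting x = -5: new sorted = [-10, -5, 0, 14, 20, 28]
New median = 7
Delta = 7 - 14 = -7

Answer: -7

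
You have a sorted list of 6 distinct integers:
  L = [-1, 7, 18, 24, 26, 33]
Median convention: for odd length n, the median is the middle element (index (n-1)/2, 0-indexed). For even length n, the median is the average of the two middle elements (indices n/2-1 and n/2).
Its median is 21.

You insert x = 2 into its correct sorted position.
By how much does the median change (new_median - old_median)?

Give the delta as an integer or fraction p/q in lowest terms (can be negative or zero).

Old median = 21
After inserting x = 2: new sorted = [-1, 2, 7, 18, 24, 26, 33]
New median = 18
Delta = 18 - 21 = -3

Answer: -3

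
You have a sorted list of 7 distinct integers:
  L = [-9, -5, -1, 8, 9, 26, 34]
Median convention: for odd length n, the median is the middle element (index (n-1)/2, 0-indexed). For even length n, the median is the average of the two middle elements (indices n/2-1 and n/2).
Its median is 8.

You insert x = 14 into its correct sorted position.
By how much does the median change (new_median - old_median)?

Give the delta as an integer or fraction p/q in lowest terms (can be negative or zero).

Answer: 1/2

Derivation:
Old median = 8
After inserting x = 14: new sorted = [-9, -5, -1, 8, 9, 14, 26, 34]
New median = 17/2
Delta = 17/2 - 8 = 1/2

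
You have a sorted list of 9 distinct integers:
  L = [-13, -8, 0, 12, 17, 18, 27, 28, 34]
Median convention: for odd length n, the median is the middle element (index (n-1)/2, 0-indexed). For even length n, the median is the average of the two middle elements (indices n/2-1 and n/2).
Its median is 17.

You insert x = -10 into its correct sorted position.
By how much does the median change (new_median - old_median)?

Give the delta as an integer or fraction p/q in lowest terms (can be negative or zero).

Answer: -5/2

Derivation:
Old median = 17
After inserting x = -10: new sorted = [-13, -10, -8, 0, 12, 17, 18, 27, 28, 34]
New median = 29/2
Delta = 29/2 - 17 = -5/2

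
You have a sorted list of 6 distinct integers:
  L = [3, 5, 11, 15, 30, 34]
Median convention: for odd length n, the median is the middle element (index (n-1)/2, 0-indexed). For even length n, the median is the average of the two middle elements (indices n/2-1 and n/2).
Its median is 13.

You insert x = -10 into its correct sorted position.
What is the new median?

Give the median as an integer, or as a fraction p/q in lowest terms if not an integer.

Old list (sorted, length 6): [3, 5, 11, 15, 30, 34]
Old median = 13
Insert x = -10
Old length even (6). Middle pair: indices 2,3 = 11,15.
New length odd (7). New median = single middle element.
x = -10: 0 elements are < x, 6 elements are > x.
New sorted list: [-10, 3, 5, 11, 15, 30, 34]
New median = 11

Answer: 11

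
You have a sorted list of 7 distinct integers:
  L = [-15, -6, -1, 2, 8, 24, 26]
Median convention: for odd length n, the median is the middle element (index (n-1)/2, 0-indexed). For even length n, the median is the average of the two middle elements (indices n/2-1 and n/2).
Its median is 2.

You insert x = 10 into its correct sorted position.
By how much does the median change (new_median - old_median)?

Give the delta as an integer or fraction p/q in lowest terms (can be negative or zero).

Old median = 2
After inserting x = 10: new sorted = [-15, -6, -1, 2, 8, 10, 24, 26]
New median = 5
Delta = 5 - 2 = 3

Answer: 3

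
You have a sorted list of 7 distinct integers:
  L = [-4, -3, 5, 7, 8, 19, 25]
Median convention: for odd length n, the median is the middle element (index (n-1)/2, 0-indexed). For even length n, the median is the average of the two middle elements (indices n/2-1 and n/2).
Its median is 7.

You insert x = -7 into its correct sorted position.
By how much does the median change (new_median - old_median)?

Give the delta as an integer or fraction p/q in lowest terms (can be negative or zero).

Answer: -1

Derivation:
Old median = 7
After inserting x = -7: new sorted = [-7, -4, -3, 5, 7, 8, 19, 25]
New median = 6
Delta = 6 - 7 = -1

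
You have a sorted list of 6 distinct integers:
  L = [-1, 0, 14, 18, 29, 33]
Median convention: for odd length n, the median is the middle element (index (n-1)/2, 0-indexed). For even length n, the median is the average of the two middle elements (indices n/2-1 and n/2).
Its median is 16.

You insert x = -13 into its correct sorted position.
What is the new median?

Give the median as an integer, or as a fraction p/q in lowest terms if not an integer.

Answer: 14

Derivation:
Old list (sorted, length 6): [-1, 0, 14, 18, 29, 33]
Old median = 16
Insert x = -13
Old length even (6). Middle pair: indices 2,3 = 14,18.
New length odd (7). New median = single middle element.
x = -13: 0 elements are < x, 6 elements are > x.
New sorted list: [-13, -1, 0, 14, 18, 29, 33]
New median = 14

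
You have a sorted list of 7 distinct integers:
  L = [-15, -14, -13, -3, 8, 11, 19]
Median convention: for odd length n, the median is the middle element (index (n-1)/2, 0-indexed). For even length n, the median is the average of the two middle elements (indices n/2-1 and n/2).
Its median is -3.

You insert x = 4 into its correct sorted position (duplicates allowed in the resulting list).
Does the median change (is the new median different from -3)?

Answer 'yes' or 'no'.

Answer: yes

Derivation:
Old median = -3
Insert x = 4
New median = 1/2
Changed? yes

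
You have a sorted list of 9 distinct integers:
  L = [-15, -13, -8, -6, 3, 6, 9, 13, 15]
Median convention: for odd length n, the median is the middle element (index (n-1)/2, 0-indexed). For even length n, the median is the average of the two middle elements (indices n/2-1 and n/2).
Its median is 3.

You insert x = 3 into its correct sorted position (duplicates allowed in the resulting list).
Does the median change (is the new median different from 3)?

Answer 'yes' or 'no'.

Old median = 3
Insert x = 3
New median = 3
Changed? no

Answer: no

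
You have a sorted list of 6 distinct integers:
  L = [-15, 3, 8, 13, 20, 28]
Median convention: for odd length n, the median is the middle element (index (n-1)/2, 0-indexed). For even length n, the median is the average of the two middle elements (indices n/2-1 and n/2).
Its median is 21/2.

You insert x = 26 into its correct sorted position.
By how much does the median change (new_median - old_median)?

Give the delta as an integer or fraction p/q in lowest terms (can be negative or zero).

Answer: 5/2

Derivation:
Old median = 21/2
After inserting x = 26: new sorted = [-15, 3, 8, 13, 20, 26, 28]
New median = 13
Delta = 13 - 21/2 = 5/2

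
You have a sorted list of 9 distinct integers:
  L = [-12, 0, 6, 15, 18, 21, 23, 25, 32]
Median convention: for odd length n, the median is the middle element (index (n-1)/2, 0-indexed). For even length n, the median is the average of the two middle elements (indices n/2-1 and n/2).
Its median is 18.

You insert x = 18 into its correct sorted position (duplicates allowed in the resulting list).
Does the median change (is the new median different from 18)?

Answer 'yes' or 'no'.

Old median = 18
Insert x = 18
New median = 18
Changed? no

Answer: no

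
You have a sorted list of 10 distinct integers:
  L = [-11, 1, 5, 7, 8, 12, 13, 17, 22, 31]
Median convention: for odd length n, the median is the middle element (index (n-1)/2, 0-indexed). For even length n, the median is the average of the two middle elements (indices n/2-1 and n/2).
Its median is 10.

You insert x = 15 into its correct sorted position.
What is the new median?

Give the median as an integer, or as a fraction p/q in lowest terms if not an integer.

Answer: 12

Derivation:
Old list (sorted, length 10): [-11, 1, 5, 7, 8, 12, 13, 17, 22, 31]
Old median = 10
Insert x = 15
Old length even (10). Middle pair: indices 4,5 = 8,12.
New length odd (11). New median = single middle element.
x = 15: 7 elements are < x, 3 elements are > x.
New sorted list: [-11, 1, 5, 7, 8, 12, 13, 15, 17, 22, 31]
New median = 12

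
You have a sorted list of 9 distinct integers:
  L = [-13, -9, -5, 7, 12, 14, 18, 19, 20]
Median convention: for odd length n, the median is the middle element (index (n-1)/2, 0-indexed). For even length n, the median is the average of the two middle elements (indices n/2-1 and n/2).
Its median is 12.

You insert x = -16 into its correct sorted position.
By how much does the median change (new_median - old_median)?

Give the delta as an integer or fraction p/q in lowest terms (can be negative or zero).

Answer: -5/2

Derivation:
Old median = 12
After inserting x = -16: new sorted = [-16, -13, -9, -5, 7, 12, 14, 18, 19, 20]
New median = 19/2
Delta = 19/2 - 12 = -5/2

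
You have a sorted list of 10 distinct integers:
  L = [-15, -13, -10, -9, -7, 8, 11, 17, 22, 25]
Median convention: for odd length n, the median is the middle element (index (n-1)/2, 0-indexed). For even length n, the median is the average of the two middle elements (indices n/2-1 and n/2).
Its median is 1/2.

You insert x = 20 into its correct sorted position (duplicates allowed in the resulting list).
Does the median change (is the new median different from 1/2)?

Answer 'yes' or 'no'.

Answer: yes

Derivation:
Old median = 1/2
Insert x = 20
New median = 8
Changed? yes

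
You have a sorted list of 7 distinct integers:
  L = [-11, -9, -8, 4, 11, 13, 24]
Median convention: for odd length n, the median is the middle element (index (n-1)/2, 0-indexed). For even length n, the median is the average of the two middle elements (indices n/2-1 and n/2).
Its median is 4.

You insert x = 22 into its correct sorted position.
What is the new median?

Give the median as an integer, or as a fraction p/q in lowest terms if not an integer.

Answer: 15/2

Derivation:
Old list (sorted, length 7): [-11, -9, -8, 4, 11, 13, 24]
Old median = 4
Insert x = 22
Old length odd (7). Middle was index 3 = 4.
New length even (8). New median = avg of two middle elements.
x = 22: 6 elements are < x, 1 elements are > x.
New sorted list: [-11, -9, -8, 4, 11, 13, 22, 24]
New median = 15/2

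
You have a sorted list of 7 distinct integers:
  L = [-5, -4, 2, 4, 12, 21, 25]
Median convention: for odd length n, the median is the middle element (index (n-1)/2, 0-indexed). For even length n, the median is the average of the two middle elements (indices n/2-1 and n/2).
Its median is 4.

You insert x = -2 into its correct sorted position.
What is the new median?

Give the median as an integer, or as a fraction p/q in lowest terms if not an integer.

Old list (sorted, length 7): [-5, -4, 2, 4, 12, 21, 25]
Old median = 4
Insert x = -2
Old length odd (7). Middle was index 3 = 4.
New length even (8). New median = avg of two middle elements.
x = -2: 2 elements are < x, 5 elements are > x.
New sorted list: [-5, -4, -2, 2, 4, 12, 21, 25]
New median = 3

Answer: 3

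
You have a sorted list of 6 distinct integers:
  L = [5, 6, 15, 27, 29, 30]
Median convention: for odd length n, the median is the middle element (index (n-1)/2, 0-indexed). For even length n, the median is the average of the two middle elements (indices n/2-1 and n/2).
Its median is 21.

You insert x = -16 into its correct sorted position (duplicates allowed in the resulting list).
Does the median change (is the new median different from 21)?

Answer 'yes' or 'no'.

Old median = 21
Insert x = -16
New median = 15
Changed? yes

Answer: yes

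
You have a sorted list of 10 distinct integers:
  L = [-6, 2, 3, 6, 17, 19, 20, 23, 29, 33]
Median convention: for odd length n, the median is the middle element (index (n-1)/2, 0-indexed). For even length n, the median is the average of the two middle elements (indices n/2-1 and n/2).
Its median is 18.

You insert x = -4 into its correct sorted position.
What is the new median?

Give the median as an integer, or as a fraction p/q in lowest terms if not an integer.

Answer: 17

Derivation:
Old list (sorted, length 10): [-6, 2, 3, 6, 17, 19, 20, 23, 29, 33]
Old median = 18
Insert x = -4
Old length even (10). Middle pair: indices 4,5 = 17,19.
New length odd (11). New median = single middle element.
x = -4: 1 elements are < x, 9 elements are > x.
New sorted list: [-6, -4, 2, 3, 6, 17, 19, 20, 23, 29, 33]
New median = 17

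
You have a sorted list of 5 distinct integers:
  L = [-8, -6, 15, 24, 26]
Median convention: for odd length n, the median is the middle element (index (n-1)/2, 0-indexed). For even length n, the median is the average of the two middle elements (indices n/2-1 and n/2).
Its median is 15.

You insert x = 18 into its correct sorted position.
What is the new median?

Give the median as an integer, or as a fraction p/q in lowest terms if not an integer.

Old list (sorted, length 5): [-8, -6, 15, 24, 26]
Old median = 15
Insert x = 18
Old length odd (5). Middle was index 2 = 15.
New length even (6). New median = avg of two middle elements.
x = 18: 3 elements are < x, 2 elements are > x.
New sorted list: [-8, -6, 15, 18, 24, 26]
New median = 33/2

Answer: 33/2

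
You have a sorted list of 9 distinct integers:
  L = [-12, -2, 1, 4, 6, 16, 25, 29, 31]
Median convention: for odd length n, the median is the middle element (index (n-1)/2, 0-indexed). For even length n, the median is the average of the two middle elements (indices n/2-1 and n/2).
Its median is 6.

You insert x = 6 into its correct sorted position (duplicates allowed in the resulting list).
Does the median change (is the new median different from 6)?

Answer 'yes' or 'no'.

Answer: no

Derivation:
Old median = 6
Insert x = 6
New median = 6
Changed? no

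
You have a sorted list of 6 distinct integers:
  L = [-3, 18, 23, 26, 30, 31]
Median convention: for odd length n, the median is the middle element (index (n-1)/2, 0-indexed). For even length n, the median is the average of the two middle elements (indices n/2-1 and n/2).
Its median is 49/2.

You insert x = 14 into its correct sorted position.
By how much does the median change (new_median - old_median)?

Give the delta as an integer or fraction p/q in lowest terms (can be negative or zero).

Answer: -3/2

Derivation:
Old median = 49/2
After inserting x = 14: new sorted = [-3, 14, 18, 23, 26, 30, 31]
New median = 23
Delta = 23 - 49/2 = -3/2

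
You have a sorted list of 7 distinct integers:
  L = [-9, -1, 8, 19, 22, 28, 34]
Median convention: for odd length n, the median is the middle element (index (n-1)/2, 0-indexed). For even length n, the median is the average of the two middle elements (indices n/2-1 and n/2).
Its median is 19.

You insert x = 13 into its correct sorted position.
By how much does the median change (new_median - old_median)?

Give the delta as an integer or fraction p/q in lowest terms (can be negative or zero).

Answer: -3

Derivation:
Old median = 19
After inserting x = 13: new sorted = [-9, -1, 8, 13, 19, 22, 28, 34]
New median = 16
Delta = 16 - 19 = -3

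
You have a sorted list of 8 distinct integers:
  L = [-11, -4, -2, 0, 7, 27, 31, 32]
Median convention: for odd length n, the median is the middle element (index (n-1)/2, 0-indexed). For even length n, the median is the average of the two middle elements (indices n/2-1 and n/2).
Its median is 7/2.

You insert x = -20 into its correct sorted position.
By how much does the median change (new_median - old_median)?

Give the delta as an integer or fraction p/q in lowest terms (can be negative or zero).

Answer: -7/2

Derivation:
Old median = 7/2
After inserting x = -20: new sorted = [-20, -11, -4, -2, 0, 7, 27, 31, 32]
New median = 0
Delta = 0 - 7/2 = -7/2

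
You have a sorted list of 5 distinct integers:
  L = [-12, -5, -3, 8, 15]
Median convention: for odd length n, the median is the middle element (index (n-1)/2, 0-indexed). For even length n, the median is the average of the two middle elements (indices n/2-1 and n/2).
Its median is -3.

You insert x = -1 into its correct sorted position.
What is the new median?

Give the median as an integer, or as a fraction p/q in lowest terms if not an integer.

Answer: -2

Derivation:
Old list (sorted, length 5): [-12, -5, -3, 8, 15]
Old median = -3
Insert x = -1
Old length odd (5). Middle was index 2 = -3.
New length even (6). New median = avg of two middle elements.
x = -1: 3 elements are < x, 2 elements are > x.
New sorted list: [-12, -5, -3, -1, 8, 15]
New median = -2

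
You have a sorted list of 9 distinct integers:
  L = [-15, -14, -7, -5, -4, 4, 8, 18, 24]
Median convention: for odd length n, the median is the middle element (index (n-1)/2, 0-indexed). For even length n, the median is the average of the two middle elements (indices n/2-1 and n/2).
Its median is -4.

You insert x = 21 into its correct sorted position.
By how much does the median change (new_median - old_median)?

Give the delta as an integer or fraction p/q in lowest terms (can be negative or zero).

Old median = -4
After inserting x = 21: new sorted = [-15, -14, -7, -5, -4, 4, 8, 18, 21, 24]
New median = 0
Delta = 0 - -4 = 4

Answer: 4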